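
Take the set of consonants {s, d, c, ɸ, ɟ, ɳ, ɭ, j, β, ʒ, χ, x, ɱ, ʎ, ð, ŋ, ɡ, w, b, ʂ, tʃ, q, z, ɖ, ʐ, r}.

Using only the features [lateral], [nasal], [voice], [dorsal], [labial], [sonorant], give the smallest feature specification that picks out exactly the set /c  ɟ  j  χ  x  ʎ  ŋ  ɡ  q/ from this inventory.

[−labial, +dorsal]

Every target segment is [−labial], [+dorsal]; each remaining inventory member fails at least one of these. Each conjunct is needed — [+dorsal] alone would also admit /w/; [−labial] alone would also admit /s, d, ɳ, ɭ, …/ — and no other single listed feature has exactly this extension, so two is the minimum.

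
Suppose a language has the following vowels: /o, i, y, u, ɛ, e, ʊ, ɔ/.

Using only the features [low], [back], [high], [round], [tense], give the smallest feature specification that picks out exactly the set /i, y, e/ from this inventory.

The class [-back], [+tense] has exactly /i, y, e/ as its extension in this inventory. No smaller conjunction from the listed features achieves this: [+tense] alone would also admit /o, u/; [-back] alone would also admit /ɛ/; and checking the remaining single features turns up none with this extension.

[-back, +tense]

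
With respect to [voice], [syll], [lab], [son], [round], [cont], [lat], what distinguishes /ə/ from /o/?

[labial], [round]

The two segments share [+voice], [+syllabic], [+sonorant], [+continuant], [−lateral]. The only features from the list on which they differ: /ə/ is [−labial] while /o/ is [+labial]; /ə/ is [−round] while /o/ is [+round].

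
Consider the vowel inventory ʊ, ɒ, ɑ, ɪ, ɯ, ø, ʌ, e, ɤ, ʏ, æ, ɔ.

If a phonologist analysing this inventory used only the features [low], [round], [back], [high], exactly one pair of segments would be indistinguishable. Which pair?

Both /ʌ/ and /ɤ/ are [-low], [-round], [+back], [-high]. Since the list omits [tense] — which does distinguish the mid back unrounded lax vowel from the mid back unrounded tense vowel — this pair collapses; all other pairs remain distinct.

ʌ, ɤ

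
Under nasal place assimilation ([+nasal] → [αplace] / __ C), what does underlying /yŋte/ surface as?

[ynte]

The only nasal preceding a consonant is /ŋ/ before /t/. /t/ is [+coronal], so /ŋ/ → /n/, giving [ynte].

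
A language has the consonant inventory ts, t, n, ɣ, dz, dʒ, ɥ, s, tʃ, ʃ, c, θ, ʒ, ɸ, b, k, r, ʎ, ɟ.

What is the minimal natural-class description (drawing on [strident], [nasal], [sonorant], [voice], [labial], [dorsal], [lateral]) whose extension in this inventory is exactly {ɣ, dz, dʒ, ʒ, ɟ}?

[-sonorant, +voice, -labial]

Every target segment is [-sonorant], [+voice], [-labial]; each remaining inventory member fails at least one of these. Each conjunct is needed — [+voice, -labial] alone would also admit /n, r, ʎ/; [-sonorant, -labial] alone would also admit /ts, t, s, tʃ, …/; [-sonorant, +voice] alone would also admit /b/ — and no other combination of two listed features has exactly this extension, so three is the minimum.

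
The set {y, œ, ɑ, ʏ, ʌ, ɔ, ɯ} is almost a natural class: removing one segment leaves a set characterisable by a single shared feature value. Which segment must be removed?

The remaining segments after removing /ɑ/ share [−low]; /ɑ/ (low back unrounded vowel) is [+low]. For every other candidate removal, the leftover set fails to share any single feature value that the removed segment lacks.

ɑ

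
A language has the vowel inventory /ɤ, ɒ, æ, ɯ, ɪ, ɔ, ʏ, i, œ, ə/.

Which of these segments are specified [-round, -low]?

Checking each segment against [-round], [-low]: /ɤ/ (mid back unrounded tense vowel), /ɯ/ (high back unrounded vowel), /ɪ/ (high front unrounded lax vowel), /i/ (high front unrounded tense vowel), /ə/ (mid central vowel (schwa)) satisfy every feature; every other segment in the inventory fails at least one.

ɤ, ɯ, ɪ, i, ə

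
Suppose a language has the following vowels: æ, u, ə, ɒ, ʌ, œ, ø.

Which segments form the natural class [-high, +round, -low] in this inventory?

Eliminate segments failing any feature: /æ, ə, ʌ/ are [-round]; /u/ is [+high]; /ɒ/ is [+low]. The remaining /œ, ø/ satisfy [-high], [+round], [-low].

œ, ø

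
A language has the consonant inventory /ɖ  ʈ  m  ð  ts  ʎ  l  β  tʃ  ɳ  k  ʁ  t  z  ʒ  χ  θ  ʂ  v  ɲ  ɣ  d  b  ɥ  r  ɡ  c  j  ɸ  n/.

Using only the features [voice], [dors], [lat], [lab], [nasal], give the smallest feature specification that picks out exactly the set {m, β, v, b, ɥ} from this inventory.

/m, β, v, b, ɥ/ are all [+voice], [+labial], and no other segment in the inventory matches both values. Dropping any one of them over-generates: [+labial] alone would also admit /ɸ/; [+voice] alone would also admit /ɖ, ð, ʎ, l, …/. No other single listed feature picks out exactly this set either, so fewer than two features will not do.

[+voice, +lab]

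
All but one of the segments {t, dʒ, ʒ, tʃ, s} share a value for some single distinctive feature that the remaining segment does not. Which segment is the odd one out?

[strident] groups all but one: /s, ʒ, dʒ, tʃ/ share [+strident] while /t/ (voiceless alveolar stop) alone is [−strident]. Removing any other segment would not leave a single-feature class that excludes it.

t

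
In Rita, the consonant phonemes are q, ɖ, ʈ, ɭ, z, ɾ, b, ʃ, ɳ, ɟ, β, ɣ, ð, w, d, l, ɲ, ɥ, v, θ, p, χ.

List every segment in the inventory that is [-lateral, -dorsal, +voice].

Checking each segment against [-lateral], [-dorsal], [+voice]: /ɖ/ (voiced retroflex stop), /z/ (voiced alveolar fricative), /ɾ/ (alveolar tap), /b/ (voiced bilabial stop), /ɳ/ (retroflex nasal), /β/ (voiced bilabial fricative), among others, satisfy every feature; every other segment in the inventory fails at least one.

ɖ, z, ɾ, b, ɳ, β, ð, d, v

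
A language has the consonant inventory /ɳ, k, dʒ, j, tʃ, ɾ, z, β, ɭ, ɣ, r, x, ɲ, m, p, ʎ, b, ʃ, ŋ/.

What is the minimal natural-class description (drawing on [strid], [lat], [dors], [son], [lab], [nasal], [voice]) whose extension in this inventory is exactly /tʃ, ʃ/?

/tʃ, ʃ/ are all [-voice], [+strident], and no other segment in the inventory matches both values. Dropping any one of them over-generates: [+strident] alone would also admit /dʒ, z/; [-voice] alone would also admit /k, x, p/. No other single listed feature picks out exactly this set either, so fewer than two features will not do.

[-voice, +strid]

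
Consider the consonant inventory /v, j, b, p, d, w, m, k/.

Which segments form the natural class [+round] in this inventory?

w

The [+round] segments here are /w/; the remaining /v, j, b, p, d, m, k/ are [−round].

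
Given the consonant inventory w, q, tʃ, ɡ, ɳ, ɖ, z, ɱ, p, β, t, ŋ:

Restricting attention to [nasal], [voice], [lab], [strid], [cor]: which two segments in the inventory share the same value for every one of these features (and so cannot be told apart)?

w, β

/w/ (labial-velar glide) and /β/ (voiced bilabial fricative) are both [−nasal], [+voice], [+labial], [−strident], [−coronal], so none of the listed features separates them. (They do differ in [sonorant], [round] and [dorsal], which are not among the given features.) Every other pair in the inventory differs on at least one listed feature.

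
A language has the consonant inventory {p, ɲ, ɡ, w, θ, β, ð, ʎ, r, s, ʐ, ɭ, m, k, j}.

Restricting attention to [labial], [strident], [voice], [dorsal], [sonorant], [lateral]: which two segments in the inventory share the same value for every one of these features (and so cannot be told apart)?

ɲ, j

On the given features, /ɲ/ and /j/ have an identical profile: [-labial], [-strident], [+voice], [+dorsal], [+sonorant], [-lateral]. No other two segments in the inventory coincide on all 6 features. (They do differ in [nasal] and [continuant], which are not among the given features.)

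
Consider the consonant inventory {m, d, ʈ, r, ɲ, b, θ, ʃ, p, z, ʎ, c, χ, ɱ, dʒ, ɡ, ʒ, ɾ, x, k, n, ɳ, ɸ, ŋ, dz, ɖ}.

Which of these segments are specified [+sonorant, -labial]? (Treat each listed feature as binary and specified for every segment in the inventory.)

r, ɲ, ʎ, ɾ, n, ɳ, ŋ

Eliminate segments failing any feature: /m, ɱ/ are [+labial]; /d, ʈ, b, θ, ʃ, p, z, c, χ, dʒ, ɡ, ʒ, x, k, ɸ, dz, ɖ/ are [-sonorant]. The remaining /r, ɲ, ʎ, ɾ, n, ɳ, ŋ/ satisfy [+sonorant], [-labial].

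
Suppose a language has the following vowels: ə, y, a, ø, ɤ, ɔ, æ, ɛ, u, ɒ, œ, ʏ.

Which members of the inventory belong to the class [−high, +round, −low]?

Checking each segment against [−high], [+round], [−low]: /ø/ (mid front rounded tense vowel), /ɔ/ (mid back rounded lax vowel), /œ/ (mid front rounded lax vowel) satisfy every feature; every other segment in the inventory fails at least one.

ø, ɔ, œ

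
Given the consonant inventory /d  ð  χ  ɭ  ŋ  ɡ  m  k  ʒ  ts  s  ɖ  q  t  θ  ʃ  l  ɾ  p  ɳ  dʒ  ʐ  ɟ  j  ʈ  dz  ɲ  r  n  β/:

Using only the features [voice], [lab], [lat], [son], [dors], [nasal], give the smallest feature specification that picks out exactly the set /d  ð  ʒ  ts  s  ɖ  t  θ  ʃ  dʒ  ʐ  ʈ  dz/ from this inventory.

The class [-sonorant], [-labial], [-dorsal] has exactly /d, ð, ʒ, ts, s, ɖ, t, θ, ʃ, dʒ, ʐ, ʈ, dz/ as its extension in this inventory. No smaller conjunction from the listed features achieves this: [-labial, -dorsal] alone would also admit /ɭ, l, ɾ, ɳ, …/; [-sonorant, -dorsal] alone would also admit /p, β/; [-sonorant, -labial] alone would also admit /χ, ɡ, k, q, …/; and checking the remaining two-feature bundles turns up none with this extension.

[-son, -lab, -dors]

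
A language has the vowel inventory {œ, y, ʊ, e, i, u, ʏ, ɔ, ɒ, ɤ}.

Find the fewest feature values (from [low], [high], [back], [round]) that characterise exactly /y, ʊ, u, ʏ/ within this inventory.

[+high, +round]

The class [+high], [+round] has exactly /y, ʊ, u, ʏ/ as its extension in this inventory. No smaller conjunction from the listed features achieves this: [+round] alone would also admit /œ, ɔ, ɒ/; [+high] alone would also admit /i/; and checking the remaining single features turns up none with this extension.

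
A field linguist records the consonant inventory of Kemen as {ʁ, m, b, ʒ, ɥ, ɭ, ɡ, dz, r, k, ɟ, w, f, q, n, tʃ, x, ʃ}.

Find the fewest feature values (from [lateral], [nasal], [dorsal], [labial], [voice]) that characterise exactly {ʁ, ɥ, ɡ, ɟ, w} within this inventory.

[+voice, +dorsal]

Every target segment is [+voice], [+dorsal]; each remaining inventory member fails at least one of these. Each conjunct is needed — [+dorsal] alone would also admit /k, q, x/; [+voice] alone would also admit /m, b, ʒ, ɭ, …/ — and no other single listed feature has exactly this extension, so two is the minimum.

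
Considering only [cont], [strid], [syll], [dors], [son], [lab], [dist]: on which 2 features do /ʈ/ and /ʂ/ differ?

[continuant], [strident]

/ʈ/ (voiceless retroflex stop) and /ʂ/ (voiceless retroflex fricative) agree on [−syllabic], [−dorsal], [−sonorant], [−labial], [−distributed]. They differ on [continuant] (/ʈ/ [−], /ʂ/ [+]), [strident] (/ʈ/ [−], /ʂ/ [+]).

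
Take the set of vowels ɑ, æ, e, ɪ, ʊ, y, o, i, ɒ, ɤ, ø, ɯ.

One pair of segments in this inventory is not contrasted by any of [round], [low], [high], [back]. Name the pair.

Both /i/ and /ɪ/ are [-round], [-low], [+high], [-back]. Since the list omits [tense] — which does distinguish the high front unrounded tense vowel from the high front unrounded lax vowel — this pair collapses; all other pairs remain distinct.

i, ɪ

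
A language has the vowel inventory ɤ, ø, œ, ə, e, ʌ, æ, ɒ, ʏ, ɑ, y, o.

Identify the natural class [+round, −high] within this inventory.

ø, œ, ɒ, o

Among the inventory, the [+round] segments are /ø, œ, ɒ, ʏ, y, o/.
Within that set, [−high] leaves /ø, œ, ɒ, o/.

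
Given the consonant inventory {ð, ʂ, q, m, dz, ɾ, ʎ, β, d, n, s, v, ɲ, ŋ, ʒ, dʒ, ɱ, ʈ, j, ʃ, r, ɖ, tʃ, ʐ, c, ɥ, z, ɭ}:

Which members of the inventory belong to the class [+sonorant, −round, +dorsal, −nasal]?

Checking each segment against [+sonorant], [−round], [+dorsal], [−nasal]: /ʎ/ (palatal lateral approximant), /j/ (palatal glide) satisfy every feature; every other segment in the inventory fails at least one.

ʎ, j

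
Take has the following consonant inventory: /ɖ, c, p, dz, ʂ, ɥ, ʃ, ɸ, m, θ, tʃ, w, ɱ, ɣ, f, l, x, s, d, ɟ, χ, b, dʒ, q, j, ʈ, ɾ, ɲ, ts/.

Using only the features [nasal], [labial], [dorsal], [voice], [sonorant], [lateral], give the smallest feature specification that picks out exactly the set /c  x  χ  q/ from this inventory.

Every target segment is [-voice], [+dorsal]; each remaining inventory member fails at least one of these. Each conjunct is needed — [+dorsal] alone would also admit /ɥ, w, ɣ, ɟ, …/; [-voice] alone would also admit /p, ʂ, ʃ, ɸ, …/ — and no other single listed feature has exactly this extension, so two is the minimum.

[-voice, +dorsal]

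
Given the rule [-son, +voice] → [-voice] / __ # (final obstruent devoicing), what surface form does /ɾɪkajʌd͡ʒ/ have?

[ɾɪkajʌt͡ʃ]

Only the final segment /d͡ʒ/ is both word-final and matches the structural description. It is a voiced postalveolar affricate, so [-son, +voice] holds; changing it to [-voice] with all other features held fixed yields /t͡ʃ/ (voiceless postalveolar affricate). No other segment meets both the structural description and the environment, so the output is [ɾɪkajʌt͡ʃ].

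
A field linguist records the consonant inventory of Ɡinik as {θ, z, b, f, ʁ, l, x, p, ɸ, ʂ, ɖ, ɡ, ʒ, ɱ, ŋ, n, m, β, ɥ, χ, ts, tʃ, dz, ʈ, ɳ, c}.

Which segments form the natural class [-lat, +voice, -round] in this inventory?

z, b, ʁ, ɖ, ɡ, ʒ, ɱ, ŋ, n, m, β, dz, ɳ

Checking each segment against [-lateral], [+voice], [-round]: /z/ (voiced alveolar fricative), /b/ (voiced bilabial stop), /ʁ/ (voiced uvular fricative), /ɖ/ (voiced retroflex stop), /ɡ/ (voiced velar stop), /ʒ/ (voiced postalveolar fricative), among others, satisfy every feature; every other segment in the inventory fails at least one.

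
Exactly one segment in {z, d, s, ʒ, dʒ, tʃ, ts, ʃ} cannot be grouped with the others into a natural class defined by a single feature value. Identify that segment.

/z, s, tʃ, dʒ, ts, ʒ, ʃ/ are all [+strident], but /d/ (voiced alveolar stop) is [-strident]. No other single segment can be removed to leave a set sharing one feature value that the removed segment lacks, so /d/ is the odd one out.

d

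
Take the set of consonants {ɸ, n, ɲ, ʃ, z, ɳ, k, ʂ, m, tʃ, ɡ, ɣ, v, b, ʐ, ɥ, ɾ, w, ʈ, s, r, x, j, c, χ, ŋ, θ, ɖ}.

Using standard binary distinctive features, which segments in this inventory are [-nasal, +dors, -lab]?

Eliminate segments failing any feature: /ɸ, ʃ, z, ʂ, tʃ, v, b, ʐ, ɾ, ʈ, s, r, θ, ɖ/ are [-dorsal]; /n, ɲ, ɳ, m, ŋ/ are [+nasal]; /ɥ, w/ are [+labial]. The remaining /k, ɡ, ɣ, x, j, c, χ/ satisfy [-nasal], [+dorsal], [-labial].

k, ɡ, ɣ, x, j, c, χ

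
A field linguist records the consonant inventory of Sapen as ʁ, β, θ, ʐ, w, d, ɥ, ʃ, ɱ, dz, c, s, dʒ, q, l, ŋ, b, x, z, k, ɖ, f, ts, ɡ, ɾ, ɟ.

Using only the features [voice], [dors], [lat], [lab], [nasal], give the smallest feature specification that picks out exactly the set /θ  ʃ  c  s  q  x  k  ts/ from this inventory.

The class [−voice], [−labial] has exactly /θ, ʃ, c, s, q, x, k, ts/ as its extension in this inventory. No smaller conjunction from the listed features achieves this: [−labial] alone would also admit /ʁ, ʐ, d, dz, …/; [−voice] alone would also admit /f/; and checking the remaining single features turns up none with this extension.

[−voice, −lab]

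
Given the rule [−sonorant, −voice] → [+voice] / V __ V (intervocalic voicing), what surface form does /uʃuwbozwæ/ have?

[uʒuwbozwæ]

/ʃ/ satisfies [−sonorant, −voice] and sits in V __ V. The [+voice] counterpart of the voiceless postalveolar fricative is /ʒ/. Other segments in /uʃuwbozwæ/ either fail the structural description or are not in the environment, so the surface form is [uʒuwbozwæ].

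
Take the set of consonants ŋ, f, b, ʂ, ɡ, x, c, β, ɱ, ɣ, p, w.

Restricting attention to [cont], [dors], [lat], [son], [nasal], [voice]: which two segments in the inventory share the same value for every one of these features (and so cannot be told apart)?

ʂ, f

Both /ʂ/ and /f/ are [+continuant], [−dorsal], [−lateral], [−sonorant], [−nasal], [−voice]. Since the list omits [labial] and [coronal] — which do distinguish the voiceless retroflex fricative from the voiceless labiodental fricative — this pair collapses; all other pairs remain distinct.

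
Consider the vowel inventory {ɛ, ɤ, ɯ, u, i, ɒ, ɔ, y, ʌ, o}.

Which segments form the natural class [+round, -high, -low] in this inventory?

Checking each segment against [+round], [-high], [-low]: /ɔ/ (mid back rounded lax vowel), /o/ (mid back rounded tense vowel) satisfy every feature; every other segment in the inventory fails at least one.

ɔ, o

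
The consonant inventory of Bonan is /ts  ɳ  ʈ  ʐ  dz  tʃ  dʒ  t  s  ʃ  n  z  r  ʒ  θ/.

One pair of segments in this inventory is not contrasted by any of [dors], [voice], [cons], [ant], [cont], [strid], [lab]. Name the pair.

On the given features, /ʐ/ and /ʒ/ have an identical profile: [−dorsal], [+voice], [+consonantal], [−anterior], [+continuant], [+strident], [−labial]. No other two segments in the inventory coincide on all 7 features. (They do differ in [distributed], which is not among the given features.)

ʐ, ʒ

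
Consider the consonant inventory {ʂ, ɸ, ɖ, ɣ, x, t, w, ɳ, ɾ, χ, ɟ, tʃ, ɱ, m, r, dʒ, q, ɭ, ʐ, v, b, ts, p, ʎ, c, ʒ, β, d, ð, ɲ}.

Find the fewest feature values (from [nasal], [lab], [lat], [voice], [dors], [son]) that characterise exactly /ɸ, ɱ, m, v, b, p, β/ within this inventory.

[+lab, -dors]

/ɸ, ɱ, m, v, b, p, β/ are all [+labial], [-dorsal], and no other segment in the inventory matches both values. Dropping any one of them over-generates: [-dorsal] alone would also admit /ʂ, ɖ, t, ɳ, …/; [+labial] alone would also admit /w/. No other single listed feature picks out exactly this set either, so fewer than two features will not do.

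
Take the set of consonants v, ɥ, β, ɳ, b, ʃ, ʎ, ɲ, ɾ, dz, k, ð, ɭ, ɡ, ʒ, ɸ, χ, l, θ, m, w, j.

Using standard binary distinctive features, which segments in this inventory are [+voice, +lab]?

v, ɥ, β, b, m, w

First, the [+voice] segments are /v, ɥ, β, ɳ, b, ʎ, ɲ, ɾ, dz, ð, ɭ, ɡ, ʒ, l, m, w, j/.
Of those, [+labial] leaves /v, ɥ, β, b, m, w/.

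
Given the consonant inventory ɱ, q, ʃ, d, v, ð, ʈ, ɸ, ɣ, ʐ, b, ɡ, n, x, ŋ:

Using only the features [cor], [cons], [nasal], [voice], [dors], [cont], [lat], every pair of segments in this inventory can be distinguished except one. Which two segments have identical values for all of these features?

ʐ, ð

On the given features, /ʐ/ and /ð/ have an identical profile: [+coronal], [+consonantal], [-nasal], [+voice], [-dorsal], [+continuant], [-lateral]. No other two segments in the inventory coincide on all 7 features. (They do differ in [strident], [anterior] and [distributed], which are not among the given features.)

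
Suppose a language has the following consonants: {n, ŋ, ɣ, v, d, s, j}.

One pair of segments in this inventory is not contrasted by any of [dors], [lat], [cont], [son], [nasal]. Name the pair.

On the given features, /v/ and /s/ have an identical profile: [−dorsal], [−lateral], [+continuant], [−sonorant], [−nasal]. No other two segments in the inventory coincide on all 5 features. (They do differ in [voice], [labial] and [coronal], which are not among the given features.)

v, s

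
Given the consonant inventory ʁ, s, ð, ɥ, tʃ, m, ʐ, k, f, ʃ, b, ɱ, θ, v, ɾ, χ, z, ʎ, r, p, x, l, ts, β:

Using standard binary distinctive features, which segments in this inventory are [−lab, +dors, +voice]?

Checking each segment against [−labial], [+dorsal], [+voice]: /ʁ/ (voiced uvular fricative), /ʎ/ (palatal lateral approximant) satisfy every feature; every other segment in the inventory fails at least one.

ʁ, ʎ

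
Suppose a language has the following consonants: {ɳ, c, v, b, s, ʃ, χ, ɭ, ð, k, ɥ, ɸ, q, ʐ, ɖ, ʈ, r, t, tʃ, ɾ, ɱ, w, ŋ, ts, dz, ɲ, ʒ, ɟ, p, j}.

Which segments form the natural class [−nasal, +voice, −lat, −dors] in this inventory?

Checking each segment against [−nasal], [+voice], [−lateral], [−dorsal]: /v/ (voiced labiodental fricative), /b/ (voiced bilabial stop), /ð/ (voiced dental fricative), /ʐ/ (voiced retroflex fricative), /ɖ/ (voiced retroflex stop), /r/ (alveolar trill), among others, satisfy every feature; every other segment in the inventory fails at least one.

v, b, ð, ʐ, ɖ, r, ɾ, dz, ʒ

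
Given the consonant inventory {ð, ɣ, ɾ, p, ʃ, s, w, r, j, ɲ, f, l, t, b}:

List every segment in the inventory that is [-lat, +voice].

ð, ɣ, ɾ, w, r, j, ɲ, b

First, the [-lateral] segments are /ð, ɣ, ɾ, p, ʃ, s, w, r, j, ɲ, f, t, b/.
Within that set, [+voice] leaves /ð, ɣ, ɾ, w, r, j, ɲ, b/.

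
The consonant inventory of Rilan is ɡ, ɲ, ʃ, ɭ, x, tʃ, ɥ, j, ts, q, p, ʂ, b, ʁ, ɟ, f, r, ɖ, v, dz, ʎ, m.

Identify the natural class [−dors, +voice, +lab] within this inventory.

b, v, m

Eliminate segments failing any feature: /ɡ, ɲ, x, ɥ, j, q, ʁ, ɟ, ʎ/ are [+dorsal]; /ʃ, tʃ, ts, p, ʂ, f/ are [−voice]; /ɭ, r, ɖ, dz/ are [−labial]. The remaining /b, v, m/ satisfy [−dorsal], [+voice], [+labial].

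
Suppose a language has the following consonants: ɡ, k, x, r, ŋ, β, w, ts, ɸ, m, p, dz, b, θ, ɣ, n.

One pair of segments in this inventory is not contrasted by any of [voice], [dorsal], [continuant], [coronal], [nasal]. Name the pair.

On the given features, /ɣ/ and /w/ have an identical profile: [+voice], [+dorsal], [+continuant], [−coronal], [−nasal]. No other two segments in the inventory coincide on all 5 features. (They do differ in [sonorant], [labial] and [round], which are not among the given features.)

ɣ, w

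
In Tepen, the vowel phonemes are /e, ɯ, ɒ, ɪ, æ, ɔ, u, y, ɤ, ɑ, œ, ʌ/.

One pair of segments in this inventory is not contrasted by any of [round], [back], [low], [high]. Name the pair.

ʌ, ɤ

On the given features, /ʌ/ and /ɤ/ have an identical profile: [−round], [+back], [−low], [−high]. No other two segments in the inventory coincide on all 4 features. (They do differ in [tense], which is not among the given features.)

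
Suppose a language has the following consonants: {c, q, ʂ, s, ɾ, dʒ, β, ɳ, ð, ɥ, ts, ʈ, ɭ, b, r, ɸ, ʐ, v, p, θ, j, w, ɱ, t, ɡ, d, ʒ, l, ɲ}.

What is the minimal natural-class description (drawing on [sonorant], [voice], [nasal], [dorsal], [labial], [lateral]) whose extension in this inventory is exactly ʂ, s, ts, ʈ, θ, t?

[−voice, −labial, −dorsal]

The class [−voice], [−labial], [−dorsal] has exactly /ʂ, s, ts, ʈ, θ, t/ as its extension in this inventory. No smaller conjunction from the listed features achieves this: [−labial, −dorsal] alone would also admit /ɾ, dʒ, ɳ, ð, …/; [−voice, −dorsal] alone would also admit /ɸ, p/; [−voice, −labial] alone would also admit /c, q/; and checking the remaining two-feature bundles turns up none with this extension.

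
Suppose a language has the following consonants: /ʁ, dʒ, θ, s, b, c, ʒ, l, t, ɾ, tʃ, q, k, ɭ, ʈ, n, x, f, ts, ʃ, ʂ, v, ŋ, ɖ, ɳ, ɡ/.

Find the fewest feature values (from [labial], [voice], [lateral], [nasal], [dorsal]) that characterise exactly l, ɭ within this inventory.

/l, ɭ/ are exactly the [+lateral] segments in the inventory, so a single feature suffices.

[+lateral]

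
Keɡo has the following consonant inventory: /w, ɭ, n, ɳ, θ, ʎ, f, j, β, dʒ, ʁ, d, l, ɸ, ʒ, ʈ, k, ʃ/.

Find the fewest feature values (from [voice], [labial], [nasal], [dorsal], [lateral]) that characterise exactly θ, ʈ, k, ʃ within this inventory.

[-voice, -labial]

The class [-voice], [-labial] has exactly /θ, ʈ, k, ʃ/ as its extension in this inventory. No smaller conjunction from the listed features achieves this: [-labial] alone would also admit /ɭ, n, ɳ, ʎ, …/; [-voice] alone would also admit /f, ɸ/; and checking the remaining single features turns up none with this extension.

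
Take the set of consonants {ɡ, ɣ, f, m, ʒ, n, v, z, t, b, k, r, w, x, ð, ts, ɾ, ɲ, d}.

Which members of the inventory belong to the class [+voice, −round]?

ɡ, ɣ, m, ʒ, n, v, z, b, r, ð, ɾ, ɲ, d

Eliminate segments failing any feature: /f, t, k, x, ts/ are [−voice]; /w/ is [+round]. The remaining /ɡ, ɣ, m, ʒ, n, v, z, b, r, ð, ɾ, ɲ, d/ satisfy [+voice], [−round].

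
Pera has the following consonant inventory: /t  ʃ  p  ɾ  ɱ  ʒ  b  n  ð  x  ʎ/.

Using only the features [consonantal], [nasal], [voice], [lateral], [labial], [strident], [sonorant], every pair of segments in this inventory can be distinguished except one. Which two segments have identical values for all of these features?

t, x

On the given features, /t/ and /x/ have an identical profile: [+consonantal], [−nasal], [−voice], [−lateral], [−labial], [−strident], [−sonorant]. No other two segments in the inventory coincide on all 7 features. (They do differ in [continuant], [coronal] and [dorsal], which are not among the given features.)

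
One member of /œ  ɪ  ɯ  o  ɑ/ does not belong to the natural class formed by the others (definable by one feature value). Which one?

ɑ

/ɪ, œ, ɯ, o/ are all [−low], but /ɑ/ (low back unrounded vowel) is [+low]. No other single segment can be removed to leave a set sharing one feature value that the removed segment lacks, so /ɑ/ is the odd one out.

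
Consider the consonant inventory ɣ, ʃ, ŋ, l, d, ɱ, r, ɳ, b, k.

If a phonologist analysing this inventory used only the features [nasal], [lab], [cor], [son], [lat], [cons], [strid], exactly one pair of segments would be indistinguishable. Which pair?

ɣ, k

Both /ɣ/ and /k/ are [−nasal], [−labial], [−coronal], [−sonorant], [−lateral], [+consonantal], [−strident]. Since the list omits [voice] and [continuant] — which do distinguish the voiced velar fricative from the voiceless velar stop — this pair collapses; all other pairs remain distinct.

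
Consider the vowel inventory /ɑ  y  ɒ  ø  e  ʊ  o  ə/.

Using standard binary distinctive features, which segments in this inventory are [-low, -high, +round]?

ø, o

Eliminate segments failing any feature: /ɑ, ɒ/ are [+low]; /y, ʊ/ are [+high]; /e, ə/ are [-round]. The remaining /ø, o/ satisfy [-low], [-high], [+round].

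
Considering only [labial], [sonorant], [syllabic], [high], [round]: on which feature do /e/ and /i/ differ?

/e/ (mid front unrounded tense vowel) and /i/ (high front unrounded tense vowel) agree on [−labial], [+sonorant], [+syllabic], [−round]. They differ on [high] (/e/ [−], /i/ [+]).

[high]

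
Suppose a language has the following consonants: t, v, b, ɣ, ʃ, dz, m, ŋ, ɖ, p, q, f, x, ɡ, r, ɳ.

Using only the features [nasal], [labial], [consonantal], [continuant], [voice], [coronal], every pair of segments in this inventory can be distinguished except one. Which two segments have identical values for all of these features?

Both /ɖ/ and /dz/ are [−nasal], [−labial], [+consonantal], [−continuant], [+voice], [+coronal]. Since the list omits [strident], [delayed release] and [anterior] — which do distinguish the voiced retroflex stop from the voiced alveolar affricate — this pair collapses; all other pairs remain distinct.

ɖ, dz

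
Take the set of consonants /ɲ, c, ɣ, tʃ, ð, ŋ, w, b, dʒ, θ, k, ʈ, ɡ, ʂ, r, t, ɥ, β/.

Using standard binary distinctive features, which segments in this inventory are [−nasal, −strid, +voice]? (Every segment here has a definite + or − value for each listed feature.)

First, the [−nasal] segments are /c, ɣ, tʃ, ð, w, b, dʒ, θ, k, ʈ, ɡ, ʂ, r, t, ɥ, β/.
Intersecting with [−strident] gives /c, ɣ, ð, w, b, θ, k, ʈ, ɡ, r, t, ɥ, β/.
Of those, [+voice] leaves /ɣ, ð, w, b, ɡ, r, ɥ, β/.

ɣ, ð, w, b, ɡ, r, ɥ, β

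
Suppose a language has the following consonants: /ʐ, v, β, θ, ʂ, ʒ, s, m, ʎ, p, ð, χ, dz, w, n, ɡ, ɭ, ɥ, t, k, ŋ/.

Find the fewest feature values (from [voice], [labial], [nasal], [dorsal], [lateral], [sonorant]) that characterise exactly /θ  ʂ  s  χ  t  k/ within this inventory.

[-voice, -labial]

Every target segment is [-voice], [-labial]; each remaining inventory member fails at least one of these. Each conjunct is needed — [-labial] alone would also admit /ʐ, ʒ, ʎ, ð, …/; [-voice] alone would also admit /p/ — and no other single listed feature has exactly this extension, so two is the minimum.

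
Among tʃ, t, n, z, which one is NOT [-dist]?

/n, t, z/ are all [-distributed]; /tʃ/ (voiceless postalveolar affricate) is [+distributed].

tʃ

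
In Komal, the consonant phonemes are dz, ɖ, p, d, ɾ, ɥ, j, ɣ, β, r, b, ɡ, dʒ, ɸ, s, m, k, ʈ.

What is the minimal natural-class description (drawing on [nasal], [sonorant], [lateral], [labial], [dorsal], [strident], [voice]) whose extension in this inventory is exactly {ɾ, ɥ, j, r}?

[+sonorant, −nasal]

/ɾ, ɥ, j, r/ are all [+sonorant], [−nasal], and no other segment in the inventory matches both values. Dropping any one of them over-generates: [−nasal] alone would also admit /dz, ɖ, p, d, …/; [+sonorant] alone would also admit /m/. No other single listed feature picks out exactly this set either, so fewer than two features will not do.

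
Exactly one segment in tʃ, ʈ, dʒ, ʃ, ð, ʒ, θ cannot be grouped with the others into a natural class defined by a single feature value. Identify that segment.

[distributed] groups all but one: /ʒ, ð, ʃ, tʃ, θ, dʒ/ share [+distributed] while /ʈ/ (voiceless retroflex stop) alone is [−distributed]. Removing any other segment would not leave a single-feature class that excludes it.

ʈ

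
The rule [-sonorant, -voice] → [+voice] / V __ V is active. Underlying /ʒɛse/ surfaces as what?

[ʒɛze]

The only segment in the rule's environment that also matches [-sonorant, -voice] is /s/. Applying [+voice] turns the voiceless alveolar fricative into /z/ (voiced alveolar fricative), giving [ʒɛze].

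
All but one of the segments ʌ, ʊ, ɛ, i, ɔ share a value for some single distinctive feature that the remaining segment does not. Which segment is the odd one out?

The remaining segments after removing /i/ share [−tense]; /i/ (high front unrounded tense vowel) is [+tense]. For every other candidate removal, the leftover set fails to share any single feature value that the removed segment lacks.

i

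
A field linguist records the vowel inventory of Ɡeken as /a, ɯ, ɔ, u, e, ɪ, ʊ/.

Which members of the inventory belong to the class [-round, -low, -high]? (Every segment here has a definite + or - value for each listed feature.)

e

Eliminate segments failing any feature: /a/ is [+low]; /ɯ, ɪ/ are [+high]; /ɔ, u, ʊ/ are [+round]. The remaining /e/ satisfy [-round], [-low], [-high].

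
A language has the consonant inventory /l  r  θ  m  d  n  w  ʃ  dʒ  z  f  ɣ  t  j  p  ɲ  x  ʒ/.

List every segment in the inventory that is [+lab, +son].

Checking each segment against [+labial], [+sonorant]: /m/ (bilabial nasal), /w/ (labial-velar glide) satisfy every feature; every other segment in the inventory fails at least one.

m, w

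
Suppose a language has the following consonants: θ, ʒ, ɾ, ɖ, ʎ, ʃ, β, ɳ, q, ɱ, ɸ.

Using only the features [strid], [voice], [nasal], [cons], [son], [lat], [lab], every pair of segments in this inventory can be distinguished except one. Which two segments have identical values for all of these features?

q, θ

/q/ (voiceless uvular stop) and /θ/ (voiceless dental fricative) are both [−strident], [−voice], [−nasal], [+consonantal], [−sonorant], [−lateral], [−labial], so none of the listed features separates them. (They do differ in [continuant], [coronal] and [dorsal], which are not among the given features.) Every other pair in the inventory differs on at least one listed feature.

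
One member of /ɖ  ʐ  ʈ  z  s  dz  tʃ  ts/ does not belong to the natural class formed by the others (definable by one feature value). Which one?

tʃ

[distributed] groups all but one: /ʐ, s, dz, ʈ, ɖ, z, ts/ share [−distributed] while /tʃ/ (voiceless postalveolar affricate) alone is [+distributed]. Removing any other segment would not leave a single-feature class that excludes it.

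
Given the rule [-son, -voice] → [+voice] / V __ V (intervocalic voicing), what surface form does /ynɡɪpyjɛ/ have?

[ynɡɪbyjɛ]

/p/ satisfies [-son, -voice] and sits in V __ V. The [+voice] counterpart of the voiceless bilabial stop is /b/. Other segments in /ynɡɪpyjɛ/ either fail the structural description or are not in the environment, so the surface form is [ynɡɪbyjɛ].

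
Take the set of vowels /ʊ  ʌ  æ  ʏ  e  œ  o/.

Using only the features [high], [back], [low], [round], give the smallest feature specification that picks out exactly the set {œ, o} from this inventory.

/œ, o/ are all [−high], [+round], and no other segment in the inventory matches both values. Dropping any one of them over-generates: [+round] alone would also admit /ʊ, ʏ/; [−high] alone would also admit /ʌ, æ, e/. No other single listed feature picks out exactly this set either, so fewer than two features will not do.

[−high, +round]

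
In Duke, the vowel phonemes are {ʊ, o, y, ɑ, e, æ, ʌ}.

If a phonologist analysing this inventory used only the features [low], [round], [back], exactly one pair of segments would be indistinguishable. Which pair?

Both /o/ and /ʊ/ are [−low], [+round], [+back]. Since the list omits [high] and [tense] — which do distinguish the mid back rounded tense vowel from the high back rounded lax vowel — this pair collapses; all other pairs remain distinct.

o, ʊ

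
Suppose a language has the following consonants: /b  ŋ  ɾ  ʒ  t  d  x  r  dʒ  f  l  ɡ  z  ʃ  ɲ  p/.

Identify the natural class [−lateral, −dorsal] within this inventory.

Among the inventory, the [−lateral] segments are /b, ŋ, ɾ, ʒ, t, d, x, r, dʒ, f, ɡ, z, ʃ, ɲ, p/.
Then [−dorsal] leaves /b, ɾ, ʒ, t, d, r, dʒ, f, z, ʃ, p/.

b, ɾ, ʒ, t, d, r, dʒ, f, z, ʃ, p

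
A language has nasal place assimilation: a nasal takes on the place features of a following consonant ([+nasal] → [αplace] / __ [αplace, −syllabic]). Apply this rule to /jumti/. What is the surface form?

The only nasal preceding a consonant is /m/ before /t/. /t/ is [+coronal], so /m/ → /n/, giving [junti].

[junti]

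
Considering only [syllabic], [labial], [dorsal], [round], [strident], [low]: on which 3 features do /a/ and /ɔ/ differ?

The two segments share [+syllabic], [+dorsal], [-strident]. The only features from the list on which they differ: /a/ is [-labial] while /ɔ/ is [+labial]; /a/ is [-round] while /ɔ/ is [+round]; /a/ is [+low] while /ɔ/ is [-low].

[labial], [round], [low]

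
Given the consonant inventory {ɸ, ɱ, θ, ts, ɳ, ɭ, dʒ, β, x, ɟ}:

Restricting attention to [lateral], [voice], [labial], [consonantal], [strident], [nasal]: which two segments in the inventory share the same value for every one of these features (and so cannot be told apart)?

x, θ

/x/ (voiceless velar fricative) and /θ/ (voiceless dental fricative) are both [-lateral], [-voice], [-labial], [+consonantal], [-strident], [-nasal], so none of the listed features separates them. (They do differ in [coronal] and [dorsal], which are not among the given features.) Every other pair in the inventory differs on at least one listed feature.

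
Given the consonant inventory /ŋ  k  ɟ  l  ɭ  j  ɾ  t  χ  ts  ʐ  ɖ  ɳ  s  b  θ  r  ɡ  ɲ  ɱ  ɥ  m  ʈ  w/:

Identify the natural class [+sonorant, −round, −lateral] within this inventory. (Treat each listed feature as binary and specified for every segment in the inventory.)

Checking each segment against [+sonorant], [−round], [−lateral]: /ŋ/ (velar nasal), /j/ (palatal glide), /ɾ/ (alveolar tap), /ɳ/ (retroflex nasal), /r/ (alveolar trill), /ɲ/ (palatal nasal), among others, satisfy every feature; every other segment in the inventory fails at least one.

ŋ, j, ɾ, ɳ, r, ɲ, ɱ, m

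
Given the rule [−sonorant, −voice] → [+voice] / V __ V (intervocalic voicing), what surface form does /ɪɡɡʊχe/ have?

[ɪɡɡʊʁe]

/χ/ satisfies [−sonorant, −voice] and sits in V __ V. The [+voice] counterpart of the voiceless uvular fricative is /ʁ/. Other segments in /ɪɡɡʊχe/ either fail the structural description or are not in the environment, so the surface form is [ɪɡɡʊʁe].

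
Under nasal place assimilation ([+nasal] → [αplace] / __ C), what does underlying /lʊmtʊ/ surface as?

The only nasal preceding a consonant is /m/ before /t/. /t/ is [+coronal], so /m/ → /n/, giving [lʊntʊ].

[lʊntʊ]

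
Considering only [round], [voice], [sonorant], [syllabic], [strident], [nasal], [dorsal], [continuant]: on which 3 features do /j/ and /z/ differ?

/j/ is the palatal glide and /z/ is the voiced alveolar fricative. Both are [−round], [+voice], [−syllabic], [−nasal], [+continuant]. /j/ is [+sonorant] while /z/ is [−sonorant]; /j/ is [−strident] while /z/ is [+strident]; /j/ is [+dorsal] while /z/ is [−dorsal], so the distinguishing features are [sonorant], [strident], [dorsal].

[sonorant], [strident], [dorsal]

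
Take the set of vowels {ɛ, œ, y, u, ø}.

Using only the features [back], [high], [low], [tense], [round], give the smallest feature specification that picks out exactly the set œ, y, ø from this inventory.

Every target segment is [-back], [+round]; each remaining inventory member fails at least one of these. Each conjunct is needed — [+round] alone would also admit /u/; [-back] alone would also admit /ɛ/ — and no other single listed feature has exactly this extension, so two is the minimum.

[-back, +round]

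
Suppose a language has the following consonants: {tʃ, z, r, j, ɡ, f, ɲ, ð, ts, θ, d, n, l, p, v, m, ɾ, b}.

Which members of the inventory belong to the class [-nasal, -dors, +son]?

Eliminate segments failing any feature: /tʃ, z, f, ð, ts, θ, d, p, v, b/ are [-sonorant]; /j, ɡ/ are [+dorsal]; /ɲ, n, m/ are [+nasal]. The remaining /r, l, ɾ/ satisfy [-nasal], [-dorsal], [+sonorant].

r, l, ɾ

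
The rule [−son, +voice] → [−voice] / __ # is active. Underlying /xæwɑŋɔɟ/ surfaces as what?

[xæwɑŋɔc]

/ɟ/ satisfies [−son, +voice] and sits in __ #. The [−voice] counterpart of the voiced palatal stop is /c/. Other segments in /xæwɑŋɔɟ/ either fail the structural description or are not in the environment, so the surface form is [xæwɑŋɔc].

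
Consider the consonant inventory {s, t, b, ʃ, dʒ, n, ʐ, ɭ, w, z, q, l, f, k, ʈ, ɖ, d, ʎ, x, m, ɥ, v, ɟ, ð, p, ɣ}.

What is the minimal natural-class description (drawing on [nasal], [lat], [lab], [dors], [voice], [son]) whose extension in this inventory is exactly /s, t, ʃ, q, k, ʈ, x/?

The class [−voice], [−labial] has exactly /s, t, ʃ, q, k, ʈ, x/ as its extension in this inventory. No smaller conjunction from the listed features achieves this: [−labial] alone would also admit /dʒ, n, ʐ, ɭ, …/; [−voice] alone would also admit /f, p/; and checking the remaining single features turns up none with this extension.

[−voice, −lab]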